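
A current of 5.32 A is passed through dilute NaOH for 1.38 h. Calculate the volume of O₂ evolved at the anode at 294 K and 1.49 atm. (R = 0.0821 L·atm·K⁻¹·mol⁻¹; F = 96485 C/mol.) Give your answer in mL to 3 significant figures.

Q = It = 5.32 × 4968 = 26430 C
n(e⁻) = Q/F = 26430/96485 = 0.2739 mol
2H₂O → O₂ + 4H⁺ + 4e⁻, so n(O₂) = 0.2739 / 4 = 0.06848 mol
V = nRT/P = 0.06848 × 0.0821 × 294 / 1.49 = 1.109 L
= 1110 mL

1110 mL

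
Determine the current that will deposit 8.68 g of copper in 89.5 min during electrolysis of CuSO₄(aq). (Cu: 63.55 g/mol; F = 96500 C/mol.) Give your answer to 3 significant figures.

4.91 A

n(Cu) = 8.68 / 63.55 = 0.1366 mol
Cu²⁺ + 2e⁻ → Cu, so n(e⁻) = 2 × 0.1366 = 0.2732 mol
Q = 0.2732 × 96500 = 26360 C
I = Q / t = 26360 / 5370 s = 4.91 A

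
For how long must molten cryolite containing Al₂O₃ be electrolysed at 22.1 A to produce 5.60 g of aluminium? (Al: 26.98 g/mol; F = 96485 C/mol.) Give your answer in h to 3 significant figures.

n(Al) = 5.60 / 26.98 = 0.2076 mol
Al³⁺ + 3e⁻ → Al, so n(e⁻) = 3 × 0.2076 = 0.6228 mol
Q = 0.6228 × 96485 = 60090 C
t = Q / I = 60090 / 22.1 = 2719 s = 0.755 h

0.755 h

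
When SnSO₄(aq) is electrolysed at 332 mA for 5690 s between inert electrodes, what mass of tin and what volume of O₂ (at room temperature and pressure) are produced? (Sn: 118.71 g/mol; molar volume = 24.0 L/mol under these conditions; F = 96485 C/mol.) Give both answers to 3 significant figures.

1.16 g Sn; 0.117 L O₂

Q = 0.332 × 5690 = 1889 C; n(e⁻) = 1889 / 96485 = 0.01958 mol
Cathode: Sn²⁺ + 2e⁻ → Sn → n(Sn) = 0.01958/2 = 0.009790 mol → 1.16 g
Anode: 2H₂O → O₂ + 4H⁺ + 4e⁻ → n(O₂) = 0.01958/4 = 0.004895 mol → 0.117 L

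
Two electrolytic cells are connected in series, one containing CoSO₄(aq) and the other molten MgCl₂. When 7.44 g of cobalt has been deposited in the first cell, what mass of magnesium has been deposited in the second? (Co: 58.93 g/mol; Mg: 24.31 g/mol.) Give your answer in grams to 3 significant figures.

n(Co) = 7.44 / 58.93 = 0.1263 mol
Co²⁺ + 2e⁻ → Co, so n(e⁻) = 2 × 0.1263 = 0.2526 mol
In series, the same 0.2526 mol of electrons flows through the second cell.
Mg²⁺ + 2e⁻ → Mg, so n(Mg) = 0.2526 / 2 = 0.1263 mol
m(Mg) = 0.1263 × 24.31 = 3.07 g

3.07 g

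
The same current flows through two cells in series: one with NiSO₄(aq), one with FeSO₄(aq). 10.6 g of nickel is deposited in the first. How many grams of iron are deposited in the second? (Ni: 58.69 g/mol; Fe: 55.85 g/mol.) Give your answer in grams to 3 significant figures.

10.1 g

n(Ni) = 10.6 / 58.69 = 0.1806 mol
Ni²⁺ + 2e⁻ → Ni, so n(e⁻) = 2 × 0.1806 = 0.3612 mol
In series, the same 0.3612 mol of electrons flows through the second cell.
Fe²⁺ + 2e⁻ → Fe, so n(Fe) = 0.3612 / 2 = 0.1806 mol
m(Fe) = 0.1806 × 55.85 = 10.1 g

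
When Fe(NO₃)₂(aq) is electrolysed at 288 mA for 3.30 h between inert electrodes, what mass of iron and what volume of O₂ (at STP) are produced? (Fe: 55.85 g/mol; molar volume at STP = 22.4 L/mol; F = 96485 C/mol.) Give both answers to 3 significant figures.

0.990 g Fe; 0.199 L O₂

Q = 0.288 × 11880 = 3421 C; n(e⁻) = 3421 / 96485 = 0.03546 mol
Cathode: Fe²⁺ + 2e⁻ → Fe → n(Fe) = 0.03546/2 = 0.01773 mol → 0.990 g
Anode: 2H₂O → O₂ + 4H⁺ + 4e⁻ → n(O₂) = 0.03546/4 = 0.008865 mol → 0.199 L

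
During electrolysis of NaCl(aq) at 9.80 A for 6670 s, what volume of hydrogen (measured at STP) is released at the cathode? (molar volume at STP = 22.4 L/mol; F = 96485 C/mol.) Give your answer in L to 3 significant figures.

Q = It = 9.80 × 6670 = 65370 C
n(e⁻) = Q/F = 65370/96485 = 0.6775 mol
2H⁺ + 2e⁻ → H₂, so n(H₂) = 0.6775 / 2 = 0.3388 mol
V = 0.3388 × 22.4 = 7.589 L

7.59 L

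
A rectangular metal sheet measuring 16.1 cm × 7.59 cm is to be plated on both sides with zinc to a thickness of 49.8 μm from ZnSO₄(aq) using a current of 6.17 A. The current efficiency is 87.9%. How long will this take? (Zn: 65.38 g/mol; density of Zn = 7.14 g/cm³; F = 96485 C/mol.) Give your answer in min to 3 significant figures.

Plated area = 2 × 16.1 × 7.59 = 244.4 cm²
Volume = 244.4 × 49.8×10⁻⁴ cm = 1.217 cm³
m(Zn) = 1.217 × 7.14 = 8.689 g
n(Zn) = 8.689 / 65.38 = 0.1329 mol; n(e⁻) = 2 × 0.1329 = 0.2658 mol
Q = 0.2658 × 96485 / 0.879 = 29180 C
t = 29180 / 6.17 = 4729 s = 78.8 min

78.8 min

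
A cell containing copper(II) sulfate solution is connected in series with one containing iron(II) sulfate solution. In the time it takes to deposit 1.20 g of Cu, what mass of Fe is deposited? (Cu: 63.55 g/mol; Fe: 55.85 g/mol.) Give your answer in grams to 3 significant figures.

1.05 g

n(Cu) = 1.20 / 63.55 = 0.01888 mol
Cu²⁺ + 2e⁻ → Cu, so n(e⁻) = 2 × 0.01888 = 0.03776 mol
Same current for the same time ⇒ same n(e⁻) = 0.03776 mol in both cells.
Fe²⁺ + 2e⁻ → Fe, so n(Fe) = 0.03776 / 2 = 0.01888 mol
m(Fe) = 0.01888 × 55.85 = 1.05 g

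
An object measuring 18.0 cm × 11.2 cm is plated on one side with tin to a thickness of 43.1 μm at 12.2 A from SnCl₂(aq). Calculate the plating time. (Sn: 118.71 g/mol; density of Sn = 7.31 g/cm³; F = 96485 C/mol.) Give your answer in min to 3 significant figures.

14.1 min

Plated area = 18.0 × 11.2 = 201.6 cm²
Volume = 201.6 × 43.1×10⁻⁴ cm = 0.8689 cm³
m(Sn) = 0.8689 × 7.31 = 6.352 g
n(Sn) = 6.352 / 118.71 = 0.05351 mol; n(e⁻) = 2 × 0.05351 = 0.1070 mol
Q = 0.1070 × 96485 = 10320 C
t = 10320 / 12.2 = 845.9 s = 14.1 min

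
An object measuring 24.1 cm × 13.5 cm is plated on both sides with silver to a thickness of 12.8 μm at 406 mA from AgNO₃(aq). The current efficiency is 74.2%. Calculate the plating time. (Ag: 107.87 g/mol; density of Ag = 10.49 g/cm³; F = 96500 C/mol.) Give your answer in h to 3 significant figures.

Plated area = 2 × 24.1 × 13.5 = 650.7 cm²
Volume = 650.7 × 12.8×10⁻⁴ cm = 0.8329 cm³
m(Ag) = 0.8329 × 10.49 = 8.737 g
n(Ag) = 8.737 / 107.87 = 0.08100 mol; n(e⁻) = 0.08100 mol
Q = 0.08100 × 96500 / 0.742 = 10530 C
t = 10530 / 0.406 = 25940 s = 7.21 h

7.21 h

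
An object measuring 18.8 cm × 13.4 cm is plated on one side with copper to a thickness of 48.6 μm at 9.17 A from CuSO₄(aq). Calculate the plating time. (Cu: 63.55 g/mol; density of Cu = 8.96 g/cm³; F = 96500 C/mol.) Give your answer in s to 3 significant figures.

Plated area = 18.8 × 13.4 = 251.9 cm²
Volume = 251.9 × 48.6×10⁻⁴ cm = 1.224 cm³
m(Cu) = 1.224 × 8.96 = 10.97 g
n(Cu) = 10.97 / 63.55 = 0.1726 mol; n(e⁻) = 2 × 0.1726 = 0.3452 mol
Q = 0.3452 × 96500 = 33310 C
t = 33310 / 9.17 = 3632 s

3630 s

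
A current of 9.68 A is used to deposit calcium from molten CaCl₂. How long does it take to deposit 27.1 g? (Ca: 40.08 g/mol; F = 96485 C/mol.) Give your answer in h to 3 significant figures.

n(Ca) = 27.1 / 40.08 = 0.6761 mol
Ca²⁺ + 2e⁻ → Ca, so n(e⁻) = 2 × 0.6761 = 1.352 mol
Q = 1.352 × 96485 = 1.304×10^5 C
t = Q / I = 1.304×10^5 / 9.68 = 13470 s = 3.74 h

3.74 h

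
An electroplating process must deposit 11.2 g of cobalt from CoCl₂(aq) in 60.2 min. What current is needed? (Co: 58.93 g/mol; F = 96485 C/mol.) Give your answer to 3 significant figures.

n(Co) = 11.2 / 58.93 = 0.1901 mol
Co²⁺ + 2e⁻ → Co, so n(e⁻) = 2 × 0.1901 = 0.3802 mol
Q = 0.3802 × 96485 = 36680 C
I = Q / t = 36680 / 3612 s = 10.2 A

10.2 A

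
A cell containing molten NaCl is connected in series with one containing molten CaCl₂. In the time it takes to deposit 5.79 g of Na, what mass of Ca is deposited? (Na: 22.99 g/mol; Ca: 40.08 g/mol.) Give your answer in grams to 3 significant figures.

n(Na) = 5.79 / 22.99 = 0.2518 mol
Na⁺ + e⁻ → Na, so n(e⁻) = 0.2518 mol
The cells are in series, so the same charge (and hence the same n(e⁻) = 0.2518 mol) passes through both.
Ca²⁺ + 2e⁻ → Ca, so n(Ca) = 0.2518 / 2 = 0.1259 mol
m(Ca) = 0.1259 × 40.08 = 5.05 g

5.05 g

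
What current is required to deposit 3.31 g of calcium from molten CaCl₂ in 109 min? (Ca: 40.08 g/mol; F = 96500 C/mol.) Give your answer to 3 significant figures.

2.44 A

n(Ca) = 3.31 / 40.08 = 0.08258 mol
Ca²⁺ + 2e⁻ → Ca, so n(e⁻) = 2 × 0.08258 = 0.1652 mol
Q = 0.1652 × 96500 = 15940 C
I = Q / t = 15940 / 6540 s = 2.44 A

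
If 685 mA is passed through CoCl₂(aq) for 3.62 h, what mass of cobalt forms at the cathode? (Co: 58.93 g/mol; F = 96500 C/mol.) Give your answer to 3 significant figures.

2.73 g

Q = 0.685 A × 13032 s = 8927 C
n(e⁻) = 8927 / 96500 = 0.09251 mol
Co²⁺ + 2e⁻ → Co, so n(Co) = 0.09251 / 2 = 0.04626 mol
m = 0.04626 × 58.93 = 2.73 g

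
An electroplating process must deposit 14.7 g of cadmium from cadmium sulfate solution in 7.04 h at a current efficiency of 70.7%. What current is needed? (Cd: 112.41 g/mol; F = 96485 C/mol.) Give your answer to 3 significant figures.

1.41 A

n(Cd) = 14.7 / 112.41 = 0.1308 mol
Cd²⁺ + 2e⁻ → Cd, so n(e⁻) = 2 × 0.1308 = 0.2616 mol
Q = 0.2616 × 96485 / 0.707 = 35700 C
I = Q / t = 35700 / 25344 s = 1.41 A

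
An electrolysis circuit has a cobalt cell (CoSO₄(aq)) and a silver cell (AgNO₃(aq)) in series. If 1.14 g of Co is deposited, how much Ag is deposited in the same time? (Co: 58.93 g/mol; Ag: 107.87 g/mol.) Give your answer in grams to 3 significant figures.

n(Co) = 1.14 / 58.93 = 0.01934 mol
Co²⁺ + 2e⁻ → Co, so n(e⁻) = 2 × 0.01934 = 0.03868 mol
Same current for the same time ⇒ same n(e⁻) = 0.03868 mol in both cells.
Ag⁺ + e⁻ → Ag, so n(Ag) = 0.03868 mol
m(Ag) = 0.03868 × 107.87 = 4.17 g

4.17 g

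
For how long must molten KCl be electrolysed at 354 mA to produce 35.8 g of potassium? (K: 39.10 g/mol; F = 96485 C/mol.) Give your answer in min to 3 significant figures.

n(K) = 35.8 / 39.10 = 0.9156 mol
K⁺ + e⁻ → K, so n(e⁻) = 0.9156 mol
Q = 0.9156 × 96485 = 88340 C
t = Q / I = 88340 / 0.354 = 2.495×10^5 s = 4160 min

4160 min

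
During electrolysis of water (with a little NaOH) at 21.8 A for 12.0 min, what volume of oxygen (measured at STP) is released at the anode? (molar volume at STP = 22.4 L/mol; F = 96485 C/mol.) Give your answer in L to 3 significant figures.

Q = 21.8 A × 720 s = 15700 C
n(e⁻) = 15700 / 96485 = 0.1627 mol
2H₂O → O₂ + 4H⁺ + 4e⁻, so n(O₂) = 0.1627 / 4 = 0.04068 mol
V = 0.04068 × 22.4 = 0.9112 L

0.911 L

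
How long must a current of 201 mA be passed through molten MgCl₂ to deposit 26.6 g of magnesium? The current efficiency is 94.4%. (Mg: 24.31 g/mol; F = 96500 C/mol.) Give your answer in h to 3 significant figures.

n(Mg) = 26.6 / 24.31 = 1.094 mol
Mg²⁺ + 2e⁻ → Mg, so n(e⁻) = 2 × 1.094 = 2.188 mol
Q = 2.188 × 96500 / 0.944 = 2.237×10^5 C
t = Q / I = 2.237×10^5 / 0.201 = 1.113×10^6 s = 309 h

309 h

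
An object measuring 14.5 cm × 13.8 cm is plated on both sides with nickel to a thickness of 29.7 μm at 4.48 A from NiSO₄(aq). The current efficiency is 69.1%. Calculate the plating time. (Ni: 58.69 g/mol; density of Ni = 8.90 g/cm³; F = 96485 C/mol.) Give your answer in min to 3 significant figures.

Plated area = 2 × 14.5 × 13.8 = 400.2 cm²
Volume = 400.2 × 29.7×10⁻⁴ cm = 1.189 cm³
m(Ni) = 1.189 × 8.90 = 10.58 g
n(Ni) = 10.58 / 58.69 = 0.1803 mol; n(e⁻) = 2 × 0.1803 = 0.3606 mol
Q = 0.3606 × 96485 / 0.691 = 50350 C
t = 50350 / 4.48 = 11240 s = 187 min

187 min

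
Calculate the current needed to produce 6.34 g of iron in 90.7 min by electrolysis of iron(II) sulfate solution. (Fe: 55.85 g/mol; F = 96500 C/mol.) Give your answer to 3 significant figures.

n(Fe) = 6.34 / 55.85 = 0.1135 mol
Fe²⁺ + 2e⁻ → Fe, so n(e⁻) = 2 × 0.1135 = 0.2270 mol
Q = 0.2270 × 96500 = 21910 C
I = Q / t = 21910 / 5442 s = 4.03 A

4.03 A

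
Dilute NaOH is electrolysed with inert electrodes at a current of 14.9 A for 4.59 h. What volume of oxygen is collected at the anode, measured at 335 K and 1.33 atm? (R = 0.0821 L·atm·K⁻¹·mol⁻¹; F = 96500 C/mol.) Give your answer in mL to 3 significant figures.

Q = 14.9 A × 16524 s = 2.462×10^5 C
n(e⁻) = 2.462×10^5 / 96500 = 2.551 mol
2H₂O → O₂ + 4H⁺ + 4e⁻, so n(O₂) = 2.551 / 4 = 0.6378 mol
V = nRT/P = 0.6378 × 0.0821 × 335 / 1.33 = 13.19 L
= 13200 mL

13200 mL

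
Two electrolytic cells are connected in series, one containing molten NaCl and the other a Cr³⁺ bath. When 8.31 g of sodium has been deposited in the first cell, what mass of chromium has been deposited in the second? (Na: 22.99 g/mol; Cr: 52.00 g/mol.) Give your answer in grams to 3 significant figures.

n(Na) = 8.31 / 22.99 = 0.3615 mol
Na⁺ + e⁻ → Na, so n(e⁻) = 0.3615 mol
Since the cells are in series, n(e⁻) in the Cr cell is also 0.3615 mol.
Cr³⁺ + 3e⁻ → Cr, so n(Cr) = 0.3615 / 3 = 0.1205 mol
m(Cr) = 0.1205 × 52.00 = 6.27 g

6.27 g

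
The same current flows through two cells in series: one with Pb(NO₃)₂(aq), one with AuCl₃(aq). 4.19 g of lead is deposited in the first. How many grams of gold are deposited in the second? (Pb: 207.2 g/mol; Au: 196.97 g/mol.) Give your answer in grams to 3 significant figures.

2.66 g

n(Pb) = 4.19 / 207.2 = 0.02022 mol
Pb²⁺ + 2e⁻ → Pb, so n(e⁻) = 2 × 0.02022 = 0.04044 mol
In series, the same 0.04044 mol of electrons flows through the second cell.
Au³⁺ + 3e⁻ → Au, so n(Au) = 0.04044 / 3 = 0.01348 mol
m(Au) = 0.01348 × 196.97 = 2.66 g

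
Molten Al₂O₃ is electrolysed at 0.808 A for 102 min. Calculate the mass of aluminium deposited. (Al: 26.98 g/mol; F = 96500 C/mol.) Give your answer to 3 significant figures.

Charge passed = 0.808 × 6120 = 4945 C
n(e⁻) = Q/F = 4945/96500 = 0.05124 mol
Al³⁺ + 3e⁻ → Al, so n(Al) = 0.05124 / 3 = 0.01708 mol
m = 0.01708 × 26.98 = 0.461 g

0.461 g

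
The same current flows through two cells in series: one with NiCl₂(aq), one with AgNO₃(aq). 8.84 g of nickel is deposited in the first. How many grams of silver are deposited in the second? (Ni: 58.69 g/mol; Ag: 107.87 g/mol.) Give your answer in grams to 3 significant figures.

32.5 g

n(Ni) = 8.84 / 58.69 = 0.1506 mol
Ni²⁺ + 2e⁻ → Ni, so n(e⁻) = 2 × 0.1506 = 0.3012 mol
Same current for the same time ⇒ same n(e⁻) = 0.3012 mol in both cells.
Ag⁺ + e⁻ → Ag, so n(Ag) = 0.3012 mol
m(Ag) = 0.3012 × 107.87 = 32.5 g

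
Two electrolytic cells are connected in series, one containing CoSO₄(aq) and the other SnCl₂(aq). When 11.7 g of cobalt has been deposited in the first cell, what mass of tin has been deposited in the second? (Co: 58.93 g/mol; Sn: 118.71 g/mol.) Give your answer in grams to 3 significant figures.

23.6 g

n(Co) = 11.7 / 58.93 = 0.1985 mol
Co²⁺ + 2e⁻ → Co, so n(e⁻) = 2 × 0.1985 = 0.3970 mol
Since the cells are in series, n(e⁻) in the Sn cell is also 0.3970 mol.
Sn²⁺ + 2e⁻ → Sn, so n(Sn) = 0.3970 / 2 = 0.1985 mol
m(Sn) = 0.1985 × 118.71 = 23.6 g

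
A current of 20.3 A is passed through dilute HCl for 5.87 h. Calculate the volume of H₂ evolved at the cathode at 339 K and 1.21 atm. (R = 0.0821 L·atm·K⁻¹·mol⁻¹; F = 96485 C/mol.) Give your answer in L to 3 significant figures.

51.1 L

Q = 20.3 A × 21132 s = 4.290×10^5 C
n(e⁻) = 4.290×10^5 / 96485 = 4.446 mol
2H⁺ + 2e⁻ → H₂, so n(H₂) = 4.446 / 2 = 2.223 mol
V = nRT/P = 2.223 × 0.0821 × 339 / 1.21 = 51.13 L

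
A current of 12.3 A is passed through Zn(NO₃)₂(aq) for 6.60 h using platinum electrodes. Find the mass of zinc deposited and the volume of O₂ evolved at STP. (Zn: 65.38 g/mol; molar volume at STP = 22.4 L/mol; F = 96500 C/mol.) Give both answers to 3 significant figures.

Q = 12.3 × 23760 = 2.922×10^5 C; n(e⁻) = 2.922×10^5 / 96500 = 3.028 mol
Cathode: Zn²⁺ + 2e⁻ → Zn → n(Zn) = 3.028/2 = 1.514 mol → 99.0 g
Anode: 2H₂O → O₂ + 4H⁺ + 4e⁻ → n(O₂) = 3.028/4 = 0.7570 mol → 17.0 L

99.0 g Zn; 17.0 L O₂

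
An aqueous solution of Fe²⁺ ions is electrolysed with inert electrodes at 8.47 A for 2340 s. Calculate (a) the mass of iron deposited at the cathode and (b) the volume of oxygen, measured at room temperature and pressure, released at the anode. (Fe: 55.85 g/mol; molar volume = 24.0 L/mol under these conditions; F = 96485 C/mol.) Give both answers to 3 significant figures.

5.74 g Fe; 1.23 L O₂

Q = 8.47 × 2340 = 19820 C; n(e⁻) = 19820 / 96485 = 0.2054 mol
Cathode: Fe²⁺ + 2e⁻ → Fe → n(Fe) = 0.2054/2 = 0.1027 mol → 5.74 g
Anode: 2H₂O → O₂ + 4H⁺ + 4e⁻ → n(O₂) = 0.2054/4 = 0.05135 mol → 1.23 L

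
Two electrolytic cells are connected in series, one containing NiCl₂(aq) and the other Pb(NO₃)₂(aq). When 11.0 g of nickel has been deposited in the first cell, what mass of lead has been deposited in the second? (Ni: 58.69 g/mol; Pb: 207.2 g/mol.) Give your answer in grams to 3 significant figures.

38.8 g

n(Ni) = 11.0 / 58.69 = 0.1874 mol
Ni²⁺ + 2e⁻ → Ni, so n(e⁻) = 2 × 0.1874 = 0.3748 mol
Same current for the same time ⇒ same n(e⁻) = 0.3748 mol in both cells.
Pb²⁺ + 2e⁻ → Pb, so n(Pb) = 0.3748 / 2 = 0.1874 mol
m(Pb) = 0.1874 × 207.2 = 38.8 g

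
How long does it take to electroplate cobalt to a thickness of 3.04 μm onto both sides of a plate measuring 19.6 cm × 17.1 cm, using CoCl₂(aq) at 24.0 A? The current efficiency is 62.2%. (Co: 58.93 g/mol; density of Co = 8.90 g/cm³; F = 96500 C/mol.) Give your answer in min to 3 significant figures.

Plated area = 2 × 19.6 × 17.1 = 670.3 cm²
Volume = 670.3 × 3.04×10⁻⁴ cm = 0.2038 cm³
m(Co) = 0.2038 × 8.90 = 1.814 g
n(Co) = 1.814 / 58.93 = 0.03078 mol; n(e⁻) = 2 × 0.03078 = 0.06156 mol
Q = 0.06156 × 96500 / 0.622 = 9551 C
t = 9551 / 24.0 = 398.0 s = 6.63 min

6.63 min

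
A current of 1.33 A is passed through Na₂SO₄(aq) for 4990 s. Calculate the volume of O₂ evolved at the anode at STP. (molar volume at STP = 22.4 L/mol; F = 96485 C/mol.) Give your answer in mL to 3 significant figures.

Q = It = 1.33 × 4990 = 6637 C
n(e⁻) = Q/F = 6637/96485 = 0.06879 mol
2H₂O → O₂ + 4H⁺ + 4e⁻, so n(O₂) = 0.06879 / 4 = 0.01720 mol
V = 0.01720 × 22.4 = 0.3853 L
= 385 mL

385 mL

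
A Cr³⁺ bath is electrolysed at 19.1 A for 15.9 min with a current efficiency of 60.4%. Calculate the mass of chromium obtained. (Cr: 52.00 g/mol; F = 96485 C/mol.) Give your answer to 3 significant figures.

Q = 19.1 × 954 = 18220 C
n(e⁻) = 18220 / 96485 = 0.1888 mol
Cr³⁺ + 3e⁻ → Cr, so theoretical m(Cr) = 0.06293 × 52.00 = 3.272 g
Actual mass = 60.4% × 3.272 = 1.98 g

1.98 g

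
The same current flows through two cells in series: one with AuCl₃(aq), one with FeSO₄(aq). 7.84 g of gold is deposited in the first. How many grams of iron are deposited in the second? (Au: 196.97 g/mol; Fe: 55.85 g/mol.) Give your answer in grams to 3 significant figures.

3.33 g

n(Au) = 7.84 / 196.97 = 0.03980 mol
Au³⁺ + 3e⁻ → Au, so n(e⁻) = 3 × 0.03980 = 0.1194 mol
Same current for the same time ⇒ same n(e⁻) = 0.1194 mol in both cells.
Fe²⁺ + 2e⁻ → Fe, so n(Fe) = 0.1194 / 2 = 0.05970 mol
m(Fe) = 0.05970 × 55.85 = 3.33 g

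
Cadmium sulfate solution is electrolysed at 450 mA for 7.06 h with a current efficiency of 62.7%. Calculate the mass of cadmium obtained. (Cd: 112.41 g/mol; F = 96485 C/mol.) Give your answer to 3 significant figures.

4.18 g

Q = 0.450 × 25416 = 11440 C
n(e⁻) = 11440 / 96485 = 0.1186 mol
Cd²⁺ + 2e⁻ → Cd, so theoretical m(Cd) = 0.05930 × 112.41 = 6.666 g
Actual mass = 62.7% × 6.666 = 4.18 g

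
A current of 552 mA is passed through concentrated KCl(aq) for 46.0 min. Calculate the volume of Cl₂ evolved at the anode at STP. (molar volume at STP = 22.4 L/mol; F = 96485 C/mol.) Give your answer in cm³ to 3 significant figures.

177 cm³

Charge passed = 0.552 × 2760 = 1524 C
n(e⁻) = 1524 / 96485 = 0.01580 mol
2Cl⁻ → Cl₂ + 2e⁻, so n(Cl₂) = 0.01580 / 2 = 0.007900 mol
V = 0.007900 × 22.4 = 0.1770 L
= 177 cm³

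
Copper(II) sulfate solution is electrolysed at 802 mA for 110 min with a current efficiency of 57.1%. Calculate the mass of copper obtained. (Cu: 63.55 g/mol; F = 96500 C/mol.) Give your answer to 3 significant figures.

Q = 0.802 × 6600 = 5293 C
n(e⁻) = 5293 / 96500 = 0.05485 mol
Cu²⁺ + 2e⁻ → Cu, so theoretical m(Cu) = 0.02743 × 63.55 = 1.743 g
Actual mass = 57.1% × 1.743 = 0.995 g

0.995 g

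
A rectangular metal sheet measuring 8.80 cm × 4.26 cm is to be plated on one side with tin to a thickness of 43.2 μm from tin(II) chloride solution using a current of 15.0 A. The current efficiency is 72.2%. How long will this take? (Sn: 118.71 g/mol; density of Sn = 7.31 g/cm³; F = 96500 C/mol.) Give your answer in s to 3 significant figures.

Plated area = 8.80 × 4.26 = 37.49 cm²
Volume = 37.49 × 43.2×10⁻⁴ cm = 0.1620 cm³
m(Sn) = 0.1620 × 7.31 = 1.184 g
n(Sn) = 1.184 / 118.71 = 0.009974 mol; n(e⁻) = 2 × 0.009974 = 0.01995 mol
Q = 0.01995 × 96500 / 0.722 = 2666 C
t = 2666 / 15.0 = 177.7 s

178 s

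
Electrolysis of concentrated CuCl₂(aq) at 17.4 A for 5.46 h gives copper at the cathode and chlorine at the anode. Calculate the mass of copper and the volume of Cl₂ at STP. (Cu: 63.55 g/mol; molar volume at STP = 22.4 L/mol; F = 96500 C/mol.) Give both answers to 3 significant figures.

113 g Cu; 39.7 L Cl₂

Q = 17.4 × 19656 = 3.420×10^5 C; n(e⁻) = 3.420×10^5 / 96500 = 3.544 mol
Cathode: Cu²⁺ + 2e⁻ → Cu → n(Cu) = 3.544/2 = 1.772 mol → 113 g
Anode: 2Cl⁻ → Cl₂ + 2e⁻ → n(Cl₂) = 3.544/2 = 1.772 mol → 39.7 L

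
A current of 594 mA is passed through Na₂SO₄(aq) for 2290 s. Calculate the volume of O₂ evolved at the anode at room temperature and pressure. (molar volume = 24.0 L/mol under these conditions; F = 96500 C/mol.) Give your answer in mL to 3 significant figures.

84.6 mL

Q = It = 0.594 × 2290 = 1360 C
n(e⁻) = 1360 / 96500 = 0.01409 mol
2H₂O → O₂ + 4H⁺ + 4e⁻, so n(O₂) = 0.01409 / 4 = 0.003523 mol
V = 0.003523 × 24.0 = 0.08455 L
= 84.6 mL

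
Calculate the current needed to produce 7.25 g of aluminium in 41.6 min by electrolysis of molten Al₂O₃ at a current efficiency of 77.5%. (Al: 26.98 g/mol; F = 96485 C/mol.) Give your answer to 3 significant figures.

40.2 A

n(Al) = 7.25 / 26.98 = 0.2687 mol
Al³⁺ + 3e⁻ → Al, so n(e⁻) = 3 × 0.2687 = 0.8061 mol
Q = 0.8061 × 96485 / 0.775 = 1.004×10^5 C
I = Q / t = 1.004×10^5 / 2496 s = 40.2 A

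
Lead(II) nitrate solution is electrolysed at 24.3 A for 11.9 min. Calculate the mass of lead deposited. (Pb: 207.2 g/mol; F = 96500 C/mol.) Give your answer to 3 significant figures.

Charge passed = 24.3 × 714 = 17350 C
n(e⁻) = 17350 / 96500 = 0.1798 mol
Pb²⁺ + 2e⁻ → Pb, so n(Pb) = 0.1798 / 2 = 0.08990 mol
m = 0.08990 × 207.2 = 18.6 g

18.6 g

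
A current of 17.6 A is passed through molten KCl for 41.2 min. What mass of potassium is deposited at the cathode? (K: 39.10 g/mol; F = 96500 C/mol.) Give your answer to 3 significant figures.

Q = It = 17.6 × 2472 = 43510 C
Moles of electrons = 43510 / 96500 = 0.4509 mol
K⁺ + e⁻ → K, so n(K) = 0.4509 mol
m = 0.4509 × 39.10 = 17.6 g

17.6 g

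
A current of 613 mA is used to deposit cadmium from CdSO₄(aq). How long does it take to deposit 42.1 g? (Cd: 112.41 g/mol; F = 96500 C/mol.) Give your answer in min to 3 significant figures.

n(Cd) = 42.1 / 112.41 = 0.3745 mol
Cd²⁺ + 2e⁻ → Cd, so n(e⁻) = 2 × 0.3745 = 0.7490 mol
Q = 0.7490 × 96500 = 72280 C
t = Q / I = 72280 / 0.613 = 1.179×10^5 s = 1970 min

1970 min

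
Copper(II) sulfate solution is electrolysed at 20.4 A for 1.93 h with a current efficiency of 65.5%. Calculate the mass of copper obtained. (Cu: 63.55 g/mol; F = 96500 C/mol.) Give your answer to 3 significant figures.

30.6 g

Q = 20.4 × 6948 = 1.417×10^5 C
n(e⁻) = 1.417×10^5 / 96500 = 1.468 mol
Cu²⁺ + 2e⁻ → Cu, so theoretical m(Cu) = 0.7340 × 63.55 = 46.65 g
Actual mass = 65.5% × 46.65 = 30.6 g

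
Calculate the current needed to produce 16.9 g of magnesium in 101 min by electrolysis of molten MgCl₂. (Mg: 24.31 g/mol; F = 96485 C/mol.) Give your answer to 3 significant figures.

n(Mg) = 16.9 / 24.31 = 0.6952 mol
Mg²⁺ + 2e⁻ → Mg, so n(e⁻) = 2 × 0.6952 = 1.390 mol
Q = 1.390 × 96485 = 1.341×10^5 C
I = Q / t = 1.341×10^5 / 6060 s = 22.1 A

22.1 A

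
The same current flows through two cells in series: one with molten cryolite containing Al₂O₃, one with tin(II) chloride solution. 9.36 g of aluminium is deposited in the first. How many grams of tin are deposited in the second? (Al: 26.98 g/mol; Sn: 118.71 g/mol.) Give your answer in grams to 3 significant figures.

61.8 g

n(Al) = 9.36 / 26.98 = 0.3469 mol
Al³⁺ + 3e⁻ → Al, so n(e⁻) = 3 × 0.3469 = 1.041 mol
The cells are in series, so the same charge (and hence the same n(e⁻) = 1.041 mol) passes through both.
Sn²⁺ + 2e⁻ → Sn, so n(Sn) = 1.041 / 2 = 0.5205 mol
m(Sn) = 0.5205 × 118.71 = 61.8 g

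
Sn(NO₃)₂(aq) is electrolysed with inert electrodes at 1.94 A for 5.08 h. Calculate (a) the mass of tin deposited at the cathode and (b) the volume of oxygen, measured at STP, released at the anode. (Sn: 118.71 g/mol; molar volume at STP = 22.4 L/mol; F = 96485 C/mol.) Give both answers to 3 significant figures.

Q = 1.94 × 18288 = 35480 C; n(e⁻) = 35480 / 96485 = 0.3677 mol
Cathode: Sn²⁺ + 2e⁻ → Sn → n(Sn) = 0.3677/2 = 0.1839 mol → 21.8 g
Anode: 2H₂O → O₂ + 4H⁺ + 4e⁻ → n(O₂) = 0.3677/4 = 0.09193 mol → 2.06 L

21.8 g Sn; 2.06 L O₂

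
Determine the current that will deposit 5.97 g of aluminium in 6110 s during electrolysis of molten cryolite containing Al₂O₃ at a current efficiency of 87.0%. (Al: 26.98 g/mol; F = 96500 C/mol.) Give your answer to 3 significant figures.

12.1 A

n(Al) = 5.97 / 26.98 = 0.2213 mol
Al³⁺ + 3e⁻ → Al, so n(e⁻) = 3 × 0.2213 = 0.6639 mol
Q = 0.6639 × 96500 / 0.870 = 73640 C
I = Q / t = 73640 / 6110 s = 12.1 A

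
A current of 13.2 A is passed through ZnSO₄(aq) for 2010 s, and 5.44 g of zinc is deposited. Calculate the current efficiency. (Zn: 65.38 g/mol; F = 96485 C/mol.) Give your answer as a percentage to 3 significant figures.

60.5%

Q = 13.2 × 2010 = 26530 C
n(e⁻) = 26530 / 96485 = 0.2750 mol
Zn²⁺ + 2e⁻ → Zn, so theoretical n(Zn) = 0.1375 mol → 8.990 g
Efficiency = 5.44 / 8.990 = 0.6051 = 60.5%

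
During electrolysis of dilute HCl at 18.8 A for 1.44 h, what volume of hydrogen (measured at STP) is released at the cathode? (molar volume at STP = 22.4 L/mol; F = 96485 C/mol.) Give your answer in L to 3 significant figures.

11.3 L

Charge passed = 18.8 × 5184 = 97460 C
n(e⁻) = Q/F = 97460/96485 = 1.010 mol
2H⁺ + 2e⁻ → H₂, so n(H₂) = 1.010 / 2 = 0.5050 mol
V = 0.5050 × 22.4 = 11.31 L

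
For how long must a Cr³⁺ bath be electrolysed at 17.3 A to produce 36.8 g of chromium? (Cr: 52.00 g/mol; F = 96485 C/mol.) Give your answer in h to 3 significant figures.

n(Cr) = 36.8 / 52.00 = 0.7077 mol
Cr³⁺ + 3e⁻ → Cr, so n(e⁻) = 3 × 0.7077 = 2.123 mol
Q = 2.123 × 96485 = 2.048×10^5 C
t = Q / I = 2.048×10^5 / 17.3 = 11840 s = 3.29 h

3.29 h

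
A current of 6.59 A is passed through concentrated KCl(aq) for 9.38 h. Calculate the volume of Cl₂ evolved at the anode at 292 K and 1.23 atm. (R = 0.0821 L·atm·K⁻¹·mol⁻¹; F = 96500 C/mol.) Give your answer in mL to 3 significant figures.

Charge passed = 6.59 × 33768 = 2.225×10^5 C
n(e⁻) = Q/F = 2.225×10^5/96500 = 2.306 mol
2Cl⁻ → Cl₂ + 2e⁻, so n(Cl₂) = 2.306 / 2 = 1.153 mol
V = nRT/P = 1.153 × 0.0821 × 292 / 1.23 = 22.47 L
= 22500 mL

22500 mL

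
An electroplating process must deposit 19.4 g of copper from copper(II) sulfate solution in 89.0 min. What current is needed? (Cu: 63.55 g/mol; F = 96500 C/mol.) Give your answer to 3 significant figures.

11.0 A

n(Cu) = 19.4 / 63.55 = 0.3053 mol
Cu²⁺ + 2e⁻ → Cu, so n(e⁻) = 2 × 0.3053 = 0.6106 mol
Q = 0.6106 × 96500 = 58920 C
I = Q / t = 58920 / 5340 s = 11.0 A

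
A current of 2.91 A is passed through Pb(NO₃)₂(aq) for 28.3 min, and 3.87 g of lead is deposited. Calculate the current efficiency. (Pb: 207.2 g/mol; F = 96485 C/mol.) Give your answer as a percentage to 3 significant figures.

72.9%

Q = 2.91 × 1698 = 4941 C
n(e⁻) = 4941 / 96485 = 0.05121 mol
Pb²⁺ + 2e⁻ → Pb, so theoretical n(Pb) = 0.02561 mol → 5.306 g
Efficiency = 3.87 / 5.306 = 0.7294 = 72.9%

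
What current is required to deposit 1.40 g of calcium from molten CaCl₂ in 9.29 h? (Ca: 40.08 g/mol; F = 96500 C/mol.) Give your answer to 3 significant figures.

0.202 A

n(Ca) = 1.40 / 40.08 = 0.03493 mol
Ca²⁺ + 2e⁻ → Ca, so n(e⁻) = 2 × 0.03493 = 0.06986 mol
Q = 0.06986 × 96500 = 6741 C
I = Q / t = 6741 / 33444 s = 0.202 A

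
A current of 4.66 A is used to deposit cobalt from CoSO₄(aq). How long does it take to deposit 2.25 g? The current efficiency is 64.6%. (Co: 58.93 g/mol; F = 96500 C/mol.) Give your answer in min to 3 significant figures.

n(Co) = 2.25 / 58.93 = 0.03818 mol
Co²⁺ + 2e⁻ → Co, so n(e⁻) = 2 × 0.03818 = 0.07636 mol
Q = 0.07636 × 96500 / 0.646 = 11410 C
t = Q / I = 11410 / 4.66 = 2448 s = 40.8 min

40.8 min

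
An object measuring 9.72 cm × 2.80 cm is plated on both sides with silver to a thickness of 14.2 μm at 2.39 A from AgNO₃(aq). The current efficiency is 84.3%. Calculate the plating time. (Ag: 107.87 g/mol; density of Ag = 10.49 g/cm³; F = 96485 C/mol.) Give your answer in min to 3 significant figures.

Plated area = 2 × 9.72 × 2.80 = 54.43 cm²
Volume = 54.43 × 14.2×10⁻⁴ cm = 0.07729 cm³
m(Ag) = 0.07729 × 10.49 = 0.8108 g
n(Ag) = 0.8108 / 107.87 = 0.007516 mol; n(e⁻) = 0.007516 mol
Q = 0.007516 × 96485 / 0.843 = 860.2 C
t = 860.2 / 2.39 = 359.9 s = 6.00 min

6.00 min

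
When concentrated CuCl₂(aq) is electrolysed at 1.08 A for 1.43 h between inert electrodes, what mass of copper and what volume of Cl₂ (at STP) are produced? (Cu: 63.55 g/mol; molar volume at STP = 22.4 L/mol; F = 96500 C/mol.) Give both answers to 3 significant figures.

1.83 g Cu; 0.645 L Cl₂

Q = 1.08 × 5148 = 5560 C; n(e⁻) = 5560 / 96500 = 0.05762 mol
Cathode: Cu²⁺ + 2e⁻ → Cu → n(Cu) = 0.05762/2 = 0.02881 mol → 1.83 g
Anode: 2Cl⁻ → Cl₂ + 2e⁻ → n(Cl₂) = 0.05762/2 = 0.02881 mol → 0.645 L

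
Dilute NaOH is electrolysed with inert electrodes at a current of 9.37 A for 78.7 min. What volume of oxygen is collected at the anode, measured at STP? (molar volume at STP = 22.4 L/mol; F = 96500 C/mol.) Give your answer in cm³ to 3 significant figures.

2570 cm³

Q = 9.37 A × 4722 s = 44250 C
Moles of electrons = 44250 / 96500 = 0.4585 mol
2H₂O → O₂ + 4H⁺ + 4e⁻, so n(O₂) = 0.4585 / 4 = 0.1146 mol
V = 0.1146 × 22.4 = 2.567 L
= 2570 cm³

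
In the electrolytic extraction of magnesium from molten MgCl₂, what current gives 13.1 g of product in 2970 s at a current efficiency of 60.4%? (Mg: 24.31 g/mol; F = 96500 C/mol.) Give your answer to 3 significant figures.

n(Mg) = 13.1 / 24.31 = 0.5389 mol
Mg²⁺ + 2e⁻ → Mg, so n(e⁻) = 2 × 0.5389 = 1.078 mol
Q = 1.078 × 96500 / 0.604 = 1.722×10^5 C
I = Q / t = 1.722×10^5 / 2970 s = 58.0 A

58.0 A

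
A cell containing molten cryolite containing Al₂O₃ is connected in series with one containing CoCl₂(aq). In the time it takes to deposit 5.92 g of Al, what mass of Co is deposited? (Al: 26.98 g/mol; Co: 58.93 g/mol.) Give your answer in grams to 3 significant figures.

n(Al) = 5.92 / 26.98 = 0.2194 mol
Al³⁺ + 3e⁻ → Al, so n(e⁻) = 3 × 0.2194 = 0.6582 mol
The cells are in series, so the same charge (and hence the same n(e⁻) = 0.6582 mol) passes through both.
Co²⁺ + 2e⁻ → Co, so n(Co) = 0.6582 / 2 = 0.3291 mol
m(Co) = 0.3291 × 58.93 = 19.4 g

19.4 g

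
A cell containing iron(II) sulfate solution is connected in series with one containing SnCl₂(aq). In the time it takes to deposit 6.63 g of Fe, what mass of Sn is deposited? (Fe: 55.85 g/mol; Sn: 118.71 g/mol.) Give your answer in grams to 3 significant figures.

14.1 g

n(Fe) = 6.63 / 55.85 = 0.1187 mol
Fe²⁺ + 2e⁻ → Fe, so n(e⁻) = 2 × 0.1187 = 0.2374 mol
The cells are in series, so the same charge (and hence the same n(e⁻) = 0.2374 mol) passes through both.
Sn²⁺ + 2e⁻ → Sn, so n(Sn) = 0.2374 / 2 = 0.1187 mol
m(Sn) = 0.1187 × 118.71 = 14.1 g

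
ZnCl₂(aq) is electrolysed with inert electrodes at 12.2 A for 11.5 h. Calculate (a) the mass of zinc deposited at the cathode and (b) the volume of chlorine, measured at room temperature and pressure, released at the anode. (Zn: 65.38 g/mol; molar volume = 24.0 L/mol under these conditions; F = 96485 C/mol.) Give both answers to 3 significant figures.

171 g Zn; 62.8 L Cl₂

Q = 12.2 × 41400 = 5.051×10^5 C; n(e⁻) = 5.051×10^5 / 96485 = 5.235 mol
Cathode: Zn²⁺ + 2e⁻ → Zn → n(Zn) = 5.235/2 = 2.618 mol → 171 g
Anode: 2Cl⁻ → Cl₂ + 2e⁻ → n(Cl₂) = 5.235/2 = 2.618 mol → 62.8 L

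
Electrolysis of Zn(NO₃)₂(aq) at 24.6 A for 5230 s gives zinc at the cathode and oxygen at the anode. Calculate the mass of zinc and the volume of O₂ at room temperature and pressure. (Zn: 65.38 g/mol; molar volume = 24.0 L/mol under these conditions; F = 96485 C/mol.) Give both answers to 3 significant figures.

Q = 24.6 × 5230 = 1.287×10^5 C; n(e⁻) = 1.287×10^5 / 96485 = 1.334 mol
Cathode: Zn²⁺ + 2e⁻ → Zn → n(Zn) = 1.334/2 = 0.6670 mol → 43.6 g
Anode: 2H₂O → O₂ + 4H⁺ + 4e⁻ → n(O₂) = 1.334/4 = 0.3335 mol → 8.00 L

43.6 g Zn; 8.00 L O₂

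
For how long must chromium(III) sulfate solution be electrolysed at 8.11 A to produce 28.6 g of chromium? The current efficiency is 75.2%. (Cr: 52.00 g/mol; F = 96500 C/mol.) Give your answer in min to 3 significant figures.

n(Cr) = 28.6 / 52.00 = 0.5500 mol
Cr³⁺ + 3e⁻ → Cr, so n(e⁻) = 3 × 0.5500 = 1.650 mol
Q = 1.650 × 96500 / 0.752 = 2.117×10^5 C
t = Q / I = 2.117×10^5 / 8.11 = 26100 s = 435 min

435 min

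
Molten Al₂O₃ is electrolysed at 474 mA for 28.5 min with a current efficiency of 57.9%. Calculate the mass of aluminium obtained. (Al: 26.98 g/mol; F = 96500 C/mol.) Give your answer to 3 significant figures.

Q = 0.474 × 1710 = 810.5 C
n(e⁻) = 810.5 / 96500 = 0.008399 mol
Al³⁺ + 3e⁻ → Al, so theoretical m(Al) = 0.002800 × 26.98 = 0.07554 g
Actual mass = 57.9% × 0.07554 = 0.0437 g

0.0437 g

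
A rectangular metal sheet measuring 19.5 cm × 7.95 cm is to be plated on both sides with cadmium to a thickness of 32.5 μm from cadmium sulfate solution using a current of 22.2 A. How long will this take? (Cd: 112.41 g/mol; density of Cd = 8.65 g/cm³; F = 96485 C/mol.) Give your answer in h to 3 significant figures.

Plated area = 2 × 19.5 × 7.95 = 310.1 cm²
Volume = 310.1 × 32.5×10⁻⁴ cm = 1.008 cm³
m(Cd) = 1.008 × 8.65 = 8.719 g
n(Cd) = 8.719 / 112.41 = 0.07756 mol; n(e⁻) = 2 × 0.07756 = 0.1551 mol
Q = 0.1551 × 96485 = 14960 C
t = 14960 / 22.2 = 673.9 s = 0.187 h

0.187 h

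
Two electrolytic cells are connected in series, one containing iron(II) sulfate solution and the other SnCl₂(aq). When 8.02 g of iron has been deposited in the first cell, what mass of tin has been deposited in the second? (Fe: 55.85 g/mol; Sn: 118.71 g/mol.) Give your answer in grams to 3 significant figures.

n(Fe) = 8.02 / 55.85 = 0.1436 mol
Fe²⁺ + 2e⁻ → Fe, so n(e⁻) = 2 × 0.1436 = 0.2872 mol
The cells are in series, so the same charge (and hence the same n(e⁻) = 0.2872 mol) passes through both.
Sn²⁺ + 2e⁻ → Sn, so n(Sn) = 0.2872 / 2 = 0.1436 mol
m(Sn) = 0.1436 × 118.71 = 17.0 g

17.0 g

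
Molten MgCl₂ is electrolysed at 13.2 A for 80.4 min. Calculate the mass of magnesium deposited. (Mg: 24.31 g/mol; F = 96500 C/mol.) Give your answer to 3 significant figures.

Q = It = 13.2 × 4824 = 63680 C
n(e⁻) = 63680 / 96500 = 0.6599 mol
Mg²⁺ + 2e⁻ → Mg, so n(Mg) = 0.6599 / 2 = 0.3300 mol
m = 0.3300 × 24.31 = 8.02 g

8.02 g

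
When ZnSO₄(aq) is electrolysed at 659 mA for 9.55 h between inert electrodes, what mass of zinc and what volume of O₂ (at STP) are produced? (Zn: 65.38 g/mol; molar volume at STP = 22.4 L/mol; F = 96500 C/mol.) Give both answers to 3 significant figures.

7.68 g Zn; 1.31 L O₂

Q = 0.659 × 34380 = 22660 C; n(e⁻) = 22660 / 96500 = 0.2348 mol
Cathode: Zn²⁺ + 2e⁻ → Zn → n(Zn) = 0.2348/2 = 0.1174 mol → 7.68 g
Anode: 2H₂O → O₂ + 4H⁺ + 4e⁻ → n(O₂) = 0.2348/4 = 0.05870 mol → 1.31 L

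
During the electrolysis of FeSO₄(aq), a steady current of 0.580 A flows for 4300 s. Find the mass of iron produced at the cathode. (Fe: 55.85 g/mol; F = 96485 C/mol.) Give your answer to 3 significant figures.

0.722 g

Q = It = 0.580 × 4300 = 2494 C
n(e⁻) = 2494 / 96485 = 0.02585 mol
Fe²⁺ + 2e⁻ → Fe, so n(Fe) = 0.02585 / 2 = 0.01293 mol
m = 0.01293 × 55.85 = 0.722 g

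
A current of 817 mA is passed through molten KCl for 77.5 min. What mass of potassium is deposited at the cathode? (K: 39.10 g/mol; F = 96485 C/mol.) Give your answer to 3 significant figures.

1.54 g

Q = It = 0.817 × 4650 = 3799 C
Moles of electrons = 3799 / 96485 = 0.03937 mol
K⁺ + e⁻ → K, so n(K) = 0.03937 mol
m = 0.03937 × 39.10 = 1.54 g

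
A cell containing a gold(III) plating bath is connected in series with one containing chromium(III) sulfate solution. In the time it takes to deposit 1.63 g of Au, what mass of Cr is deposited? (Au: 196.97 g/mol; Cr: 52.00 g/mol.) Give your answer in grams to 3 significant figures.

n(Au) = 1.63 / 196.97 = 0.008275 mol
Au³⁺ + 3e⁻ → Au, so n(e⁻) = 3 × 0.008275 = 0.02483 mol
The cells are in series, so the same charge (and hence the same n(e⁻) = 0.02483 mol) passes through both.
Cr³⁺ + 3e⁻ → Cr, so n(Cr) = 0.02483 / 3 = 0.008277 mol
m(Cr) = 0.008277 × 52.00 = 0.430 g

0.430 g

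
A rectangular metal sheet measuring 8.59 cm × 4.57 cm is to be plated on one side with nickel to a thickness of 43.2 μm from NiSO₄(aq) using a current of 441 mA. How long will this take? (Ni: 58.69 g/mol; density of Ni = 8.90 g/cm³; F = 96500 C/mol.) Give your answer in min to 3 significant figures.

188 min

Plated area = 8.59 × 4.57 = 39.26 cm²
Volume = 39.26 × 43.2×10⁻⁴ cm = 0.1696 cm³
m(Ni) = 0.1696 × 8.90 = 1.509 g
n(Ni) = 1.509 / 58.69 = 0.02571 mol; n(e⁻) = 2 × 0.02571 = 0.05142 mol
Q = 0.05142 × 96500 = 4962 C
t = 4962 / 0.441 = 11250 s = 188 min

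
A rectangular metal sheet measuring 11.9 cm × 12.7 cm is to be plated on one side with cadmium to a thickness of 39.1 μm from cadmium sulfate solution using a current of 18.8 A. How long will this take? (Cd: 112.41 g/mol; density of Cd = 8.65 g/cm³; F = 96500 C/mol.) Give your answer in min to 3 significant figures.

Plated area = 11.9 × 12.7 = 151.1 cm²
Volume = 151.1 × 39.1×10⁻⁴ cm = 0.5908 cm³
m(Cd) = 0.5908 × 8.65 = 5.110 g
n(Cd) = 5.110 / 112.41 = 0.04546 mol; n(e⁻) = 2 × 0.04546 = 0.09092 mol
Q = 0.09092 × 96500 = 8774 C
t = 8774 / 18.8 = 466.7 s = 7.78 min

7.78 min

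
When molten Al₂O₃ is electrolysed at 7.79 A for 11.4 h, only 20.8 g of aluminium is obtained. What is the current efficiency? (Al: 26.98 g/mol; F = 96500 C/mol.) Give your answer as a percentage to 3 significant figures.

69.8%

Q = 7.79 × 41040 = 3.197×10^5 C
n(e⁻) = 3.197×10^5 / 96500 = 3.313 mol
Al³⁺ + 3e⁻ → Al, so theoretical n(Al) = 1.104 mol → 29.79 g
Efficiency = 20.8 / 29.79 = 0.6982 = 69.8%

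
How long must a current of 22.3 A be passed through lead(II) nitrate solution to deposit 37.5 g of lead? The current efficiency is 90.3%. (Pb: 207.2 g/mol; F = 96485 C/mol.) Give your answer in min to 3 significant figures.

n(Pb) = 37.5 / 207.2 = 0.1810 mol
Pb²⁺ + 2e⁻ → Pb, so n(e⁻) = 2 × 0.1810 = 0.3620 mol
Q = 0.3620 × 96485 / 0.903 = 38680 C
t = Q / I = 38680 / 22.3 = 1735 s = 28.9 min

28.9 min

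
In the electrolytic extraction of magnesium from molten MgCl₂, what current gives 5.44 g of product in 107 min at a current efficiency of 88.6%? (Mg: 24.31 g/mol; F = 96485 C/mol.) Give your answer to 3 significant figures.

7.59 A

n(Mg) = 5.44 / 24.31 = 0.2238 mol
Mg²⁺ + 2e⁻ → Mg, so n(e⁻) = 2 × 0.2238 = 0.4476 mol
Q = 0.4476 × 96485 / 0.886 = 48740 C
I = Q / t = 48740 / 6420 s = 7.59 A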